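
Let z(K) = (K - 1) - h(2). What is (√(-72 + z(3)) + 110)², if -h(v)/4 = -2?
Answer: (110 + I*√78)² ≈ 12022.0 + 1943.0*I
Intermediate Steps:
h(v) = 8 (h(v) = -4*(-2) = 8)
z(K) = -9 + K (z(K) = (K - 1) - 1*8 = (-1 + K) - 8 = -9 + K)
(√(-72 + z(3)) + 110)² = (√(-72 + (-9 + 3)) + 110)² = (√(-72 - 6) + 110)² = (√(-78) + 110)² = (I*√78 + 110)² = (110 + I*√78)²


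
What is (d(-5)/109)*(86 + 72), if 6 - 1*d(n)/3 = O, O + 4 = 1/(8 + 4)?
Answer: 9401/218 ≈ 43.124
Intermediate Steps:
O = -47/12 (O = -4 + 1/(8 + 4) = -4 + 1/12 = -47/12 ≈ -3.9167)
d(n) = 119/4 (d(n) = 18 - 3*(-47/12) = 18 + 47/4 = 119/4)
(d(-5)/109)*(86 + 72) = ((119/4)/109)*(86 + 72) = ((119/4)*(1/109))*158 = (119/436)*158 = 9401/218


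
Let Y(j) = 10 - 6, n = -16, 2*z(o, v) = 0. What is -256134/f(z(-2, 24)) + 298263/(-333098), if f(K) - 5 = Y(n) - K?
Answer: -28440135833/999294 ≈ -28460.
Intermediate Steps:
z(o, v) = 0 (z(o, v) = (1/2)*0 = 0)
Y(j) = 4
f(K) = 9 - K (f(K) = 5 + (4 - K) = 9 - K)
-256134/f(z(-2, 24)) + 298263/(-333098) = -256134/(9 - 1*0) + 298263/(-333098) = -256134/(9 + 0) + 298263*(-1/333098) = -256134/9 - 298263/333098 = -256134*1/9 - 298263/333098 = -85378/3 - 298263/333098 = -28440135833/999294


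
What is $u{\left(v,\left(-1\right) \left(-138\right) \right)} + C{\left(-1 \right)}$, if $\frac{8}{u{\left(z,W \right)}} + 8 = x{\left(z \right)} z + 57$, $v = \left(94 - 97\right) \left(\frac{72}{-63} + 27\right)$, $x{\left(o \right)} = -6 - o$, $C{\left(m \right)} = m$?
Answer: $- \frac{135017}{134821} \approx -1.0015$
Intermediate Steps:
$v = - \frac{543}{7}$ ($v = - 3 \left(72 \left(- \frac{1}{63}\right) + 27\right) = - 3 \left(- \frac{8}{7} + 27\right) = \left(-3\right) \frac{181}{7} = - \frac{543}{7} \approx -77.571$)
$u{\left(z,W \right)} = \frac{8}{49 + z \left(-6 - z\right)}$ ($u{\left(z,W \right)} = \frac{8}{-8 + \left(\left(-6 - z\right) z + 57\right)} = \frac{8}{-8 + \left(z \left(-6 - z\right) + 57\right)} = \frac{8}{-8 + \left(57 + z \left(-6 - z\right)\right)} = \frac{8}{49 + z \left(-6 - z\right)}$)
$u{\left(v,\left(-1\right) \left(-138\right) \right)} + C{\left(-1 \right)} = - \frac{8}{-49 - \frac{543 \left(6 - \frac{543}{7}\right)}{7}} - 1 = - \frac{8}{-49 - - \frac{272043}{49}} - 1 = - \frac{8}{-49 + \frac{272043}{49}} - 1 = - \frac{8}{\frac{269642}{49}} - 1 = \left(-8\right) \frac{49}{269642} - 1 = - \frac{196}{134821} - 1 = - \frac{135017}{134821}$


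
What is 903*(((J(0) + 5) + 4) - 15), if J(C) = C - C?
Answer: -5418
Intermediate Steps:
J(C) = 0
903*(((J(0) + 5) + 4) - 15) = 903*(((0 + 5) + 4) - 15) = 903*((5 + 4) - 15) = 903*(9 - 15) = 903*(-6) = -5418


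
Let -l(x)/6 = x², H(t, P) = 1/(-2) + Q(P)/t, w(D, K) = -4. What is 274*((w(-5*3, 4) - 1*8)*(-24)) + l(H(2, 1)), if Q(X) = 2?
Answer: 157821/2 ≈ 78911.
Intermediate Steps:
H(t, P) = -½ + 2/t (H(t, P) = 1/(-2) + 2/t = 1*(-½) + 2/t = -½ + 2/t)
l(x) = -6*x²
274*((w(-5*3, 4) - 1*8)*(-24)) + l(H(2, 1)) = 274*((-4 - 1*8)*(-24)) - 6*(4 - 1*2)²/16 = 274*((-4 - 8)*(-24)) - 6*(4 - 2)²/16 = 274*(-12*(-24)) - 6*((½)*(½)*2)² = 274*288 - 6*(½)² = 78912 - 6*¼ = 78912 - 3/2 = 157821/2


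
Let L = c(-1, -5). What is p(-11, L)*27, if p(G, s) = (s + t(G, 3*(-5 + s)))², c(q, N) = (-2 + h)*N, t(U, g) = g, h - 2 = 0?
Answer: 6075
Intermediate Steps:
h = 2 (h = 2 + 0 = 2)
c(q, N) = 0 (c(q, N) = (-2 + 2)*N = 0*N = 0)
L = 0
p(G, s) = (-15 + 4*s)² (p(G, s) = (s + 3*(-5 + s))² = (s + (-15 + 3*s))² = (-15 + 4*s)²)
p(-11, L)*27 = (-15 + 4*0)²*27 = (-15 + 0)²*27 = (-15)²*27 = 225*27 = 6075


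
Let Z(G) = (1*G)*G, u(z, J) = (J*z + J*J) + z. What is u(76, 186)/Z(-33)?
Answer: 48808/1089 ≈ 44.819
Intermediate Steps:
u(z, J) = z + J**2 + J*z (u(z, J) = (J*z + J**2) + z = (J**2 + J*z) + z = z + J**2 + J*z)
Z(G) = G**2 (Z(G) = G*G = G**2)
u(76, 186)/Z(-33) = (76 + 186**2 + 186*76)/((-33)**2) = (76 + 34596 + 14136)/1089 = 48808*(1/1089) = 48808/1089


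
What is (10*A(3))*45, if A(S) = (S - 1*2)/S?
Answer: 150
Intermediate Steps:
A(S) = (-2 + S)/S (A(S) = (S - 2)/S = (-2 + S)/S)
(10*A(3))*45 = (10*((-2 + 3)/3))*45 = (10*((⅓)*1))*45 = (10*(⅓))*45 = (10/3)*45 = 150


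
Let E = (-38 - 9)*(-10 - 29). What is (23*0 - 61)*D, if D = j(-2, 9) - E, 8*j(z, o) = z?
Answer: 447313/4 ≈ 1.1183e+5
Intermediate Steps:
j(z, o) = z/8
E = 1833 (E = -47*(-39) = 1833)
D = -7333/4 (D = (⅛)*(-2) - 1*1833 = -¼ - 1833 = -7333/4 ≈ -1833.3)
(23*0 - 61)*D = (23*0 - 61)*(-7333/4) = (0 - 61)*(-7333/4) = -61*(-7333/4) = 447313/4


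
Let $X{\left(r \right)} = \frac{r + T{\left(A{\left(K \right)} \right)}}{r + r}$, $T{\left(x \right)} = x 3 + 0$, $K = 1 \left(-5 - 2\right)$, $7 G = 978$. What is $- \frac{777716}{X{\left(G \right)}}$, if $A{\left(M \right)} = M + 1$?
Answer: $- \frac{126767708}{71} \approx -1.7855 \cdot 10^{6}$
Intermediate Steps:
$G = \frac{978}{7}$ ($G = \frac{1}{7} \cdot 978 = \frac{978}{7} \approx 139.71$)
$K = -7$ ($K = 1 \left(-7\right) = -7$)
$A{\left(M \right)} = 1 + M$
$T{\left(x \right)} = 3 x$ ($T{\left(x \right)} = 3 x + 0 = 3 x$)
$X{\left(r \right)} = \frac{-18 + r}{2 r}$ ($X{\left(r \right)} = \frac{r + 3 \left(1 - 7\right)}{r + r} = \frac{r + 3 \left(-6\right)}{2 r} = \left(r - 18\right) \frac{1}{2 r} = \left(-18 + r\right) \frac{1}{2 r} = \frac{-18 + r}{2 r}$)
$- \frac{777716}{X{\left(G \right)}} = - \frac{777716}{\frac{1}{2} \frac{1}{\frac{978}{7}} \left(-18 + \frac{978}{7}\right)} = - \frac{777716}{\frac{1}{2} \cdot \frac{7}{978} \cdot \frac{852}{7}} = - \frac{777716}{\frac{71}{163}} = \left(-777716\right) \frac{163}{71} = - \frac{126767708}{71}$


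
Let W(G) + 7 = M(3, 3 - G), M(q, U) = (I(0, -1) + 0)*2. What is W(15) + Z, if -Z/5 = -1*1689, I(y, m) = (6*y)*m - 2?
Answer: 8434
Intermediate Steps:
I(y, m) = -2 + 6*m*y (I(y, m) = 6*m*y - 2 = -2 + 6*m*y)
Z = 8445 (Z = -(-5)*1689 = -5*(-1689) = 8445)
M(q, U) = -4 (M(q, U) = ((-2 + 6*(-1)*0) + 0)*2 = ((-2 + 0) + 0)*2 = (-2 + 0)*2 = -2*2 = -4)
W(G) = -11 (W(G) = -7 - 4 = -11)
W(15) + Z = -11 + 8445 = 8434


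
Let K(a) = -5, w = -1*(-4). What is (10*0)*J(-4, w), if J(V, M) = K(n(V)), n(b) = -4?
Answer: 0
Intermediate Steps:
w = 4
J(V, M) = -5
(10*0)*J(-4, w) = (10*0)*(-5) = 0*(-5) = 0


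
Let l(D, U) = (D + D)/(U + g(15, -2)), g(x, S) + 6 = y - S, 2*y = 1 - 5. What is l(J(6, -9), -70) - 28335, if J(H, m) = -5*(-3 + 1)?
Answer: -538370/19 ≈ -28335.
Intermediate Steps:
y = -2 (y = (1 - 5)/2 = (1/2)*(-4) = -2)
g(x, S) = -8 - S (g(x, S) = -6 + (-2 - S) = -8 - S)
J(H, m) = 10 (J(H, m) = -5*(-2) = 10)
l(D, U) = 2*D/(-6 + U) (l(D, U) = (D + D)/(U + (-8 - 1*(-2))) = (2*D)/(U + (-8 + 2)) = (2*D)/(U - 6) = (2*D)/(-6 + U) = 2*D/(-6 + U))
l(J(6, -9), -70) - 28335 = 2*10/(-6 - 70) - 28335 = 2*10/(-76) - 28335 = 2*10*(-1/76) - 28335 = -5/19 - 28335 = -538370/19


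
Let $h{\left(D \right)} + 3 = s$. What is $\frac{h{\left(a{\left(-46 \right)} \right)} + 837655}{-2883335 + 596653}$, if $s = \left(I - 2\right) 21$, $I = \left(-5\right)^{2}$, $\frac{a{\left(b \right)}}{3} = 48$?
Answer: $- \frac{838135}{2286682} \approx -0.36653$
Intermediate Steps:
$a{\left(b \right)} = 144$ ($a{\left(b \right)} = 3 \cdot 48 = 144$)
$I = 25$
$s = 483$ ($s = \left(25 - 2\right) 21 = 23 \cdot 21 = 483$)
$h{\left(D \right)} = 480$ ($h{\left(D \right)} = -3 + 483 = 480$)
$\frac{h{\left(a{\left(-46 \right)} \right)} + 837655}{-2883335 + 596653} = \frac{480 + 837655}{-2883335 + 596653} = \frac{838135}{-2286682} = 838135 \left(- \frac{1}{2286682}\right) = - \frac{838135}{2286682}$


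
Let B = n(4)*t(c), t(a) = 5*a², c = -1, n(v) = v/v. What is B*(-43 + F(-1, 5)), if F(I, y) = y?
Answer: -190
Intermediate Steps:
n(v) = 1
B = 5 (B = 1*(5*(-1)²) = 1*(5*1) = 1*5 = 5)
B*(-43 + F(-1, 5)) = 5*(-43 + 5) = 5*(-38) = -190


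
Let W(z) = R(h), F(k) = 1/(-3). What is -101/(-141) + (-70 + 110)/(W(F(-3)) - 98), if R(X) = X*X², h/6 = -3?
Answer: 59329/83613 ≈ 0.70957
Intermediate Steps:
h = -18 (h = 6*(-3) = -18)
F(k) = -⅓
R(X) = X³
W(z) = -5832 (W(z) = (-18)³ = -5832)
-101/(-141) + (-70 + 110)/(W(F(-3)) - 98) = -101/(-141) + (-70 + 110)/(-5832 - 98) = -101*(-1/141) + 40/(-5930) = 101/141 + 40*(-1/5930) = 101/141 - 4/593 = 59329/83613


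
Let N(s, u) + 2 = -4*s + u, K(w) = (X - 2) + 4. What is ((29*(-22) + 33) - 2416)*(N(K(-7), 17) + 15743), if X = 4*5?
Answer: -47339070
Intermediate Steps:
X = 20
K(w) = 22 (K(w) = (20 - 2) + 4 = 18 + 4 = 22)
N(s, u) = -2 + u - 4*s (N(s, u) = -2 + (-4*s + u) = -2 + (u - 4*s) = -2 + u - 4*s)
((29*(-22) + 33) - 2416)*(N(K(-7), 17) + 15743) = ((29*(-22) + 33) - 2416)*((-2 + 17 - 4*22) + 15743) = ((-638 + 33) - 2416)*((-2 + 17 - 88) + 15743) = (-605 - 2416)*(-73 + 15743) = -3021*15670 = -47339070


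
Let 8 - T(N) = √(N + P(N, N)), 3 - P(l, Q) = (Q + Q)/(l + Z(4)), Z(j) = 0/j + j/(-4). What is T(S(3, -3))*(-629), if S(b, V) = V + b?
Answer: -5032 + 629*√3 ≈ -3942.5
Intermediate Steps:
Z(j) = -j/4 (Z(j) = 0 + j*(-¼) = 0 - j/4 = -j/4)
P(l, Q) = 3 - 2*Q/(-1 + l) (P(l, Q) = 3 - (Q + Q)/(l - ¼*4) = 3 - 2*Q/(l - 1) = 3 - 2*Q/(-1 + l))
T(N) = 8 - √(N + (-3 + N)/(-1 + N)) (T(N) = 8 - √(N + (-3 - 2*N + 3*N)/(-1 + N)) = 8 - √(N + (-3 + N)/(-1 + N)))
T(S(3, -3))*(-629) = (8 - √((-3 + (-3 + 3)²)/(-1 + (-3 + 3))))*(-629) = (8 - √((-3 + 0²)/(-1 + 0)))*(-629) = (8 - √((-3 + 0)/(-1)))*(-629) = (8 - √(-1*(-3)))*(-629) = (8 - √3)*(-629) = -5032 + 629*√3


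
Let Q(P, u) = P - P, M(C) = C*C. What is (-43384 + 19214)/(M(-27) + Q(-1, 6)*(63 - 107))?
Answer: -24170/729 ≈ -33.155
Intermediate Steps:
M(C) = C**2
Q(P, u) = 0
(-43384 + 19214)/(M(-27) + Q(-1, 6)*(63 - 107)) = (-43384 + 19214)/((-27)**2 + 0*(63 - 107)) = -24170/(729 + 0*(-44)) = -24170/(729 + 0) = -24170/729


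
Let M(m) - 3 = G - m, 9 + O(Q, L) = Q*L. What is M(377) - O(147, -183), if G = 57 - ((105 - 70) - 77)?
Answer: 26635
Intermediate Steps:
O(Q, L) = -9 + L*Q (O(Q, L) = -9 + Q*L = -9 + L*Q)
G = 99 (G = 57 - (35 - 77) = 57 - 1*(-42) = 57 + 42 = 99)
M(m) = 102 - m (M(m) = 3 + (99 - m) = 102 - m)
M(377) - O(147, -183) = (102 - 1*377) - (-9 - 183*147) = (102 - 377) - (-9 - 26901) = -275 - 1*(-26910) = -275 + 26910 = 26635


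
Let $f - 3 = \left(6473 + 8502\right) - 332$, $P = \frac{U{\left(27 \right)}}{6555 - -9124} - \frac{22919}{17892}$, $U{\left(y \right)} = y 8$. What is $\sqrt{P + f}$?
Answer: $\frac{\sqrt{32013521624439807137}}{46754778} \approx 121.02$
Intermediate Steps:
$U{\left(y \right)} = 8 y$
$P = - \frac{355482329}{280528668}$ ($P = \frac{8 \cdot 27}{6555 - -9124} - \frac{22919}{17892} = \frac{216}{6555 + 9124} - \frac{22919}{17892} = \frac{216}{15679} - \frac{22919}{17892} = - \frac{355482329}{280528668} \approx -1.2672$)
$f = 14646$ ($f = 3 + \left(\left(6473 + 8502\right) - 332\right) = 3 + \left(14975 - 332\right) = 3 + 14643 = 14646$)
$\sqrt{P + f} = \sqrt{- \frac{355482329}{280528668} + 14646} = \sqrt{\frac{4108267389199}{280528668}} = \frac{\sqrt{32013521624439807137}}{46754778}$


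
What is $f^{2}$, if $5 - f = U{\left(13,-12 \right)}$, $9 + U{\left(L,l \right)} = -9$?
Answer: $529$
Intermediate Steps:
$U{\left(L,l \right)} = -18$ ($U{\left(L,l \right)} = -9 - 9 = -18$)
$f = 23$ ($f = 5 - -18 = 5 + 18 = 23$)
$f^{2} = 23^{2} = 529$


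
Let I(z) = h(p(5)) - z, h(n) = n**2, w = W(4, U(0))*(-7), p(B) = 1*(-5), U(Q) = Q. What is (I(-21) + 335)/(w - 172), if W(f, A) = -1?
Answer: -127/55 ≈ -2.3091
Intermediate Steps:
p(B) = -5
w = 7 (w = -1*(-7) = 7)
I(z) = 25 - z (I(z) = (-5)**2 - z = 25 - z)
(I(-21) + 335)/(w - 172) = ((25 - 1*(-21)) + 335)/(7 - 172) = ((25 + 21) + 335)/(-165) = (46 + 335)*(-1/165) = 381*(-1/165) = -127/55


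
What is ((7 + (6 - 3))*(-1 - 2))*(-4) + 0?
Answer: 120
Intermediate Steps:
((7 + (6 - 3))*(-1 - 2))*(-4) + 0 = ((7 + 3)*(-3))*(-4) + 0 = (10*(-3))*(-4) + 0 = -30*(-4) + 0 = 120 + 0 = 120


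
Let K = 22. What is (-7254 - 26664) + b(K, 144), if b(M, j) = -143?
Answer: -34061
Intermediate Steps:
(-7254 - 26664) + b(K, 144) = (-7254 - 26664) - 143 = -33918 - 143 = -34061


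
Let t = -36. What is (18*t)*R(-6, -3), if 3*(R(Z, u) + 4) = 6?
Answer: 1296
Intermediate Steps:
R(Z, u) = -2 (R(Z, u) = -4 + (1/3)*6 = -4 + 2 = -2)
(18*t)*R(-6, -3) = (18*(-36))*(-2) = -648*(-2) = 1296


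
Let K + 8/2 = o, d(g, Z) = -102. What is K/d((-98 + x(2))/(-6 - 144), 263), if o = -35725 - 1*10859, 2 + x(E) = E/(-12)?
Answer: 23294/51 ≈ 456.75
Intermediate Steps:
x(E) = -2 - E/12 (x(E) = -2 + E/(-12) = -2 + E*(-1/12) = -2 - E/12)
o = -46584 (o = -35725 - 10859 = -46584)
K = -46588 (K = -4 - 46584 = -46588)
K/d((-98 + x(2))/(-6 - 144), 263) = -46588/(-102) = -46588*(-1/102) = 23294/51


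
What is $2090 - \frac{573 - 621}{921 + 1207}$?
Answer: $\frac{277973}{133} \approx 2090.0$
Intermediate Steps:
$2090 - \frac{573 - 621}{921 + 1207} = 2090 - - \frac{48}{2128} = 2090 - \left(-48\right) \frac{1}{2128} = 2090 - - \frac{3}{133} = 2090 + \frac{3}{133} = \frac{277973}{133}$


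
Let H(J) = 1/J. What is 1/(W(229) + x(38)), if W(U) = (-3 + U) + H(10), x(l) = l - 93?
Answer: 10/1711 ≈ 0.0058445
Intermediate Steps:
x(l) = -93 + l
W(U) = -29/10 + U (W(U) = (-3 + U) + 1/10 = (-3 + U) + ⅒ = -29/10 + U)
1/(W(229) + x(38)) = 1/((-29/10 + 229) + (-93 + 38)) = 1/(2261/10 - 55) = 1/(1711/10) = 10/1711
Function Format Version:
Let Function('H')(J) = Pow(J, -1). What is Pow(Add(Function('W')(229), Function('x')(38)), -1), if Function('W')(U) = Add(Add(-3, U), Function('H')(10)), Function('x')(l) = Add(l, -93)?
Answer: Rational(10, 1711) ≈ 0.0058445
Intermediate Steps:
Function('x')(l) = Add(-93, l)
Function('W')(U) = Add(Rational(-29, 10), U) (Function('W')(U) = Add(Add(-3, U), Pow(10, -1)) = Add(Add(-3, U), Rational(1, 10)) = Add(Rational(-29, 10), U))
Pow(Add(Function('W')(229), Function('x')(38)), -1) = Pow(Add(Add(Rational(-29, 10), 229), Add(-93, 38)), -1) = Pow(Add(Rational(2261, 10), -55), -1) = Pow(Rational(1711, 10), -1) = Rational(10, 1711)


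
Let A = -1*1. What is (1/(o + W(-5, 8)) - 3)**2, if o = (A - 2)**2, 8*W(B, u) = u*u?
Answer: 2500/289 ≈ 8.6505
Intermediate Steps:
A = -1
W(B, u) = u**2/8 (W(B, u) = (u*u)/8 = u**2/8)
o = 9 (o = (-1 - 2)**2 = (-3)**2 = 9)
(1/(o + W(-5, 8)) - 3)**2 = (1/(9 + (1/8)*8**2) - 3)**2 = (1/(9 + (1/8)*64) - 3)**2 = (1/(9 + 8) - 3)**2 = (1/17 - 3)**2 = (-50/17)**2 = 2500/289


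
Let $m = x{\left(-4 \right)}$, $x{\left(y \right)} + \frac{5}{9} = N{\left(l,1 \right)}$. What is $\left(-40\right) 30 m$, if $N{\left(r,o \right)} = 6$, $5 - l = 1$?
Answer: $- \frac{19600}{3} \approx -6533.3$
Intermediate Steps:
$l = 4$ ($l = 5 - 1 = 4$)
$x{\left(y \right)} = \frac{49}{9}$ ($x{\left(y \right)} = - \frac{5}{9} + 6 = \frac{49}{9}$)
$m = \frac{49}{9} \approx 5.4444$
$\left(-40\right) 30 m = \left(-40\right) 30 \cdot \frac{49}{9} = \left(-1200\right) \frac{49}{9} = - \frac{19600}{3}$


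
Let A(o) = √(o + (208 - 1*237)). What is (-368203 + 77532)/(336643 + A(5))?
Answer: -97852357453/113328509473 + 581342*I*√6/113328509473 ≈ -0.86344 + 1.2565e-5*I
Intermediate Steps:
A(o) = √(-29 + o) (A(o) = √(o + (208 - 237)) = √(o - 29) = √(-29 + o))
(-368203 + 77532)/(336643 + A(5)) = (-368203 + 77532)/(336643 + √(-29 + 5)) = -290671/(336643 + √(-24)) = -290671/(336643 + 2*I*√6)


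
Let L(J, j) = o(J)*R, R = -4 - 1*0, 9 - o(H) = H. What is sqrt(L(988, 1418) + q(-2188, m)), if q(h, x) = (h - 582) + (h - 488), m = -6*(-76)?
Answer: 3*I*sqrt(170) ≈ 39.115*I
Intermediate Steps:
m = 456
o(H) = 9 - H
R = -4 (R = -4 + 0 = -4)
q(h, x) = -1070 + 2*h (q(h, x) = (-582 + h) + (-488 + h) = -1070 + 2*h)
L(J, j) = -36 + 4*J (L(J, j) = (9 - J)*(-4) = -36 + 4*J)
sqrt(L(988, 1418) + q(-2188, m)) = sqrt((-36 + 4*988) + (-1070 + 2*(-2188))) = sqrt((-36 + 3952) + (-1070 - 4376)) = sqrt(3916 - 5446) = sqrt(-1530) = 3*I*sqrt(170)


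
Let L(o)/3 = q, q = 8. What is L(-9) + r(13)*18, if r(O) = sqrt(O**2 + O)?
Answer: 24 + 18*sqrt(182) ≈ 266.83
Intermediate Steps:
L(o) = 24 (L(o) = 3*8 = 24)
r(O) = sqrt(O + O**2)
L(-9) + r(13)*18 = 24 + sqrt(13*(1 + 13))*18 = 24 + sqrt(13*14)*18 = 24 + sqrt(182)*18 = 24 + 18*sqrt(182)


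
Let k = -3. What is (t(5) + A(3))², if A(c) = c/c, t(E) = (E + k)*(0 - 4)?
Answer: 49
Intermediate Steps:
t(E) = 12 - 4*E (t(E) = (E - 3)*(0 - 4) = (-3 + E)*(-4) = 12 - 4*E)
A(c) = 1
(t(5) + A(3))² = ((12 - 4*5) + 1)² = ((12 - 20) + 1)² = (-8 + 1)² = (-7)² = 49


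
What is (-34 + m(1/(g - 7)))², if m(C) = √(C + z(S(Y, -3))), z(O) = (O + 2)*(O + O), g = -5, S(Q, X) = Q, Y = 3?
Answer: (204 - √1077)²/36 ≈ 813.98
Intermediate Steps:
z(O) = 2*O*(2 + O) (z(O) = (2 + O)*(2*O) = 2*O*(2 + O))
m(C) = √(30 + C) (m(C) = √(C + 2*3*(2 + 3)) = √(C + 2*3*5) = √(C + 30) = √(30 + C))
(-34 + m(1/(g - 7)))² = (-34 + √(30 + 1/(-5 - 7)))² = (-34 + √(30 + 1/(-12)))² = (-34 + √(30 - 1/12))² = (-34 + √(359/12))² = (-34 + √1077/6)²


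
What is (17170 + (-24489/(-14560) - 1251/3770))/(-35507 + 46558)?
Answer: 7250430869/4666174240 ≈ 1.5538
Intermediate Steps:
(17170 + (-24489/(-14560) - 1251/3770))/(-35507 + 46558) = (17170 + (-24489*(-1/14560) - 1251*1/3770))/11051 = (17170 + (24489/14560 - 1251/3770))*(1/11051) = (17170 + 570069/422240)*(1/11051) = (7250430869/422240)*(1/11051) = 7250430869/4666174240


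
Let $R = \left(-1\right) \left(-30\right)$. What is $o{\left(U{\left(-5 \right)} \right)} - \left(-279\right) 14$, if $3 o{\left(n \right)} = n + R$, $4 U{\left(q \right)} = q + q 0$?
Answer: $\frac{46987}{12} \approx 3915.6$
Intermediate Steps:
$R = 30$
$U{\left(q \right)} = \frac{q}{4}$ ($U{\left(q \right)} = \frac{q + q 0}{4} = \frac{q + 0}{4} = \frac{q}{4}$)
$o{\left(n \right)} = 10 + \frac{n}{3}$ ($o{\left(n \right)} = \frac{n + 30}{3} = \frac{30 + n}{3} = 10 + \frac{n}{3}$)
$o{\left(U{\left(-5 \right)} \right)} - \left(-279\right) 14 = \left(10 + \frac{\frac{1}{4} \left(-5\right)}{3}\right) - \left(-279\right) 14 = \left(10 + \frac{1}{3} \left(- \frac{5}{4}\right)\right) - -3906 = \left(10 - \frac{5}{12}\right) + 3906 = \frac{115}{12} + 3906 = \frac{46987}{12}$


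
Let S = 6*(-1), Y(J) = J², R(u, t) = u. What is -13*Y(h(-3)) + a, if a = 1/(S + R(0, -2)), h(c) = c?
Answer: -703/6 ≈ -117.17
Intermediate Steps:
S = -6
a = -⅙ (a = 1/(-6 + 0) = 1/(-6) = -⅙ ≈ -0.16667)
-13*Y(h(-3)) + a = -13*(-3)² - ⅙ = -13*9 - ⅙ = -117 - ⅙ = -703/6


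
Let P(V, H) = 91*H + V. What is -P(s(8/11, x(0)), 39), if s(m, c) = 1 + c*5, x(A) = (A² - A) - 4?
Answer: -3530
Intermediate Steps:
x(A) = -4 + A² - A
s(m, c) = 1 + 5*c
P(V, H) = V + 91*H
-P(s(8/11, x(0)), 39) = -((1 + 5*(-4 + 0² - 1*0)) + 91*39) = -((1 + 5*(-4 + 0 + 0)) + 3549) = -((1 + 5*(-4)) + 3549) = -((1 - 20) + 3549) = -(-19 + 3549) = -1*3530 = -3530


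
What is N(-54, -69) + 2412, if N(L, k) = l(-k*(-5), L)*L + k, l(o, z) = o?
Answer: 20973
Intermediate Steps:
N(L, k) = k + 5*L*k (N(L, k) = (-k*(-5))*L + k = (5*k)*L + k = 5*L*k + k = k + 5*L*k)
N(-54, -69) + 2412 = -69*(1 + 5*(-54)) + 2412 = -69*(1 - 270) + 2412 = -69*(-269) + 2412 = 18561 + 2412 = 20973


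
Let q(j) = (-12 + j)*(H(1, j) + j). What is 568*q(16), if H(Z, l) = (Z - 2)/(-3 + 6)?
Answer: 106784/3 ≈ 35595.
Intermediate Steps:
H(Z, l) = -⅔ + Z/3 (H(Z, l) = (-2 + Z)/3 = (-2 + Z)*(⅓) = -⅔ + Z/3)
q(j) = (-12 + j)*(-⅓ + j) (q(j) = (-12 + j)*((-⅔ + (⅓)*1) + j) = (-12 + j)*((-⅔ + ⅓) + j) = (-12 + j)*(-⅓ + j))
568*q(16) = 568*(4 + 16² - 37/3*16) = 568*(4 + 256 - 592/3) = 568*(188/3) = 106784/3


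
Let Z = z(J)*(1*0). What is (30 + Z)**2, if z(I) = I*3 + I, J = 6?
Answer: 900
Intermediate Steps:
z(I) = 4*I (z(I) = 3*I + I = 4*I)
Z = 0 (Z = (4*6)*(1*0) = 24*0 = 0)
(30 + Z)**2 = (30 + 0)**2 = 30**2 = 900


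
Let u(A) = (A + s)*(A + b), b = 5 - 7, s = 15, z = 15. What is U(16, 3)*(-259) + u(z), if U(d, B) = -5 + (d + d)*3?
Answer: -23179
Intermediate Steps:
b = -2
U(d, B) = -5 + 6*d (U(d, B) = -5 + (2*d)*3 = -5 + 6*d)
u(A) = (-2 + A)*(15 + A) (u(A) = (A + 15)*(A - 2) = (15 + A)*(-2 + A) = (-2 + A)*(15 + A))
U(16, 3)*(-259) + u(z) = (-5 + 6*16)*(-259) + (-30 + 15² + 13*15) = (-5 + 96)*(-259) + (-30 + 225 + 195) = 91*(-259) + 390 = -23569 + 390 = -23179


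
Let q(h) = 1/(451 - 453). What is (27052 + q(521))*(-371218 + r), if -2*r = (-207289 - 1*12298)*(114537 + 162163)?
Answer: 821810780010948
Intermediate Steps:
q(h) = -1/2 (q(h) = 1/(-2) = -1/2)
r = 30379861450 (r = -(-207289 - 1*12298)*(114537 + 162163)/2 = -(-207289 - 12298)*276700/2 = -(-219587)*276700/2 = -1/2*(-60759722900) = 30379861450)
(27052 + q(521))*(-371218 + r) = (27052 - 1/2)*(-371218 + 30379861450) = (54103/2)*30379490232 = 821810780010948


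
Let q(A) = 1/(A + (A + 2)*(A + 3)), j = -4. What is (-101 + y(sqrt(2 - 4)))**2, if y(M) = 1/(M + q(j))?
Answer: (-70999*I + 41612*sqrt(2))/(-7*I + 4*sqrt(2)) ≈ 10246.0 + 127.24*I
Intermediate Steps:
q(A) = 1/(A + (2 + A)*(3 + A))
y(M) = 1/(-1/2 + M) (y(M) = 1/(M + 1/(6 + (-4)**2 + 6*(-4))) = 1/(M + 1/(6 + 16 - 24)) = 1/(M + 1/(-2)) = 1/(M - 1/2) = 1/(-1/2 + M))
(-101 + y(sqrt(2 - 4)))**2 = (-101 + 2/(-1 + 2*sqrt(2 - 4)))**2 = (-101 + 2/(-1 + 2*sqrt(-2)))**2 = (-101 + 2/(-1 + 2*(I*sqrt(2))))**2 = (-101 + 2/(-1 + 2*I*sqrt(2)))**2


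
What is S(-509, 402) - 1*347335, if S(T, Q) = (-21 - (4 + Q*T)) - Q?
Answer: -143144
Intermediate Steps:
S(T, Q) = -25 - Q - Q*T (S(T, Q) = (-21 + (-4 - Q*T)) - Q = (-25 - Q*T) - Q = -25 - Q - Q*T)
S(-509, 402) - 1*347335 = (-25 - 1*402 - 1*402*(-509)) - 1*347335 = (-25 - 402 + 204618) - 347335 = 204191 - 347335 = -143144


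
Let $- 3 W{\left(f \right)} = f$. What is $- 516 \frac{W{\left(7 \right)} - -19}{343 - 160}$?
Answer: $- \frac{8600}{183} \approx -46.995$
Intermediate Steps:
$W{\left(f \right)} = - \frac{f}{3}$
$- 516 \frac{W{\left(7 \right)} - -19}{343 - 160} = - 516 \frac{\left(- \frac{1}{3}\right) 7 - -19}{343 - 160} = - 516 \frac{- \frac{7}{3} + 19}{183} = - 516 \cdot \frac{50}{3} \cdot \frac{1}{183} = \left(-516\right) \frac{50}{549} = - \frac{8600}{183}$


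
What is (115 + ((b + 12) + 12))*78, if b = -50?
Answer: 6942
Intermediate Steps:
(115 + ((b + 12) + 12))*78 = (115 + ((-50 + 12) + 12))*78 = (115 + (-38 + 12))*78 = (115 - 26)*78 = 89*78 = 6942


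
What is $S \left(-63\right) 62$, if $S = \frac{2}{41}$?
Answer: $- \frac{7812}{41} \approx -190.54$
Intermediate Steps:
$S = \frac{2}{41}$ ($S = 2 \cdot \frac{1}{41} = \frac{2}{41} \approx 0.048781$)
$S \left(-63\right) 62 = \frac{2}{41} \left(-63\right) 62 = \left(- \frac{126}{41}\right) 62 = - \frac{7812}{41}$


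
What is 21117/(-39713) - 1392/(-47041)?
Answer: -938084301/1868139233 ≈ -0.50215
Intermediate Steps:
21117/(-39713) - 1392/(-47041) = 21117*(-1/39713) - 1392*(-1/47041) = -21117/39713 + 1392/47041 = -938084301/1868139233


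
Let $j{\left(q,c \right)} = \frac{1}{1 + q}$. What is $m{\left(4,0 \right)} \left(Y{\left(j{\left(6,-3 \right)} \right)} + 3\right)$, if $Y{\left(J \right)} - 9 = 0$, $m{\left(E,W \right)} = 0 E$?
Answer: $0$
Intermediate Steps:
$m{\left(E,W \right)} = 0$
$Y{\left(J \right)} = 9$ ($Y{\left(J \right)} = 9 + 0 = 9$)
$m{\left(4,0 \right)} \left(Y{\left(j{\left(6,-3 \right)} \right)} + 3\right) = 0 \left(9 + 3\right) = 0 \cdot 12 = 0$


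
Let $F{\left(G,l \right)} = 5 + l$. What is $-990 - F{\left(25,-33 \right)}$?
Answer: $-962$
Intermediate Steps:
$-990 - F{\left(25,-33 \right)} = -990 - \left(5 - 33\right) = -990 - -28 = -990 + 28 = -962$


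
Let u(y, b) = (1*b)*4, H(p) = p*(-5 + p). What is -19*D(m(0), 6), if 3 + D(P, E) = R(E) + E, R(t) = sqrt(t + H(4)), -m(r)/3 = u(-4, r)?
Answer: -57 - 19*sqrt(2) ≈ -83.870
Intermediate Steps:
u(y, b) = 4*b (u(y, b) = b*4 = 4*b)
m(r) = -12*r
R(t) = sqrt(-4 + t) (R(t) = sqrt(t + 4*(-5 + 4)) = sqrt(t + 4*(-1)) = sqrt(t - 4) = sqrt(-4 + t))
D(P, E) = -3 + E + sqrt(-4 + E) (D(P, E) = -3 + (sqrt(-4 + E) + E) = -3 + (E + sqrt(-4 + E)) = -3 + E + sqrt(-4 + E))
-19*D(m(0), 6) = -19*(-3 + 6 + sqrt(-4 + 6)) = -19*(-3 + 6 + sqrt(2)) = -19*(3 + sqrt(2)) = -57 - 19*sqrt(2)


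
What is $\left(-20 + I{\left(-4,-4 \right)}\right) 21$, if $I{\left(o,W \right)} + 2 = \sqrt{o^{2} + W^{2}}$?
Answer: $-462 + 84 \sqrt{2} \approx -343.21$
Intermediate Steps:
$I{\left(o,W \right)} = -2 + \sqrt{W^{2} + o^{2}}$ ($I{\left(o,W \right)} = -2 + \sqrt{o^{2} + W^{2}} = -2 + \sqrt{W^{2} + o^{2}}$)
$\left(-20 + I{\left(-4,-4 \right)}\right) 21 = \left(-20 - \left(2 - \sqrt{\left(-4\right)^{2} + \left(-4\right)^{2}}\right)\right) 21 = \left(-20 - \left(2 - \sqrt{16 + 16}\right)\right) 21 = \left(-20 - \left(2 - \sqrt{32}\right)\right) 21 = \left(-20 - \left(2 - 4 \sqrt{2}\right)\right) 21 = \left(-22 + 4 \sqrt{2}\right) 21 = -462 + 84 \sqrt{2}$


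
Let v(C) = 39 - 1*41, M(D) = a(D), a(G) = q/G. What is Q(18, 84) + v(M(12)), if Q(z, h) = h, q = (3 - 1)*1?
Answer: 82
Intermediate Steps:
q = 2 (q = 2*1 = 2)
a(G) = 2/G
M(D) = 2/D
v(C) = -2 (v(C) = 39 - 41 = -2)
Q(18, 84) + v(M(12)) = 84 - 2 = 82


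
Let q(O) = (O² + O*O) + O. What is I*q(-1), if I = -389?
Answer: -389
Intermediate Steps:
q(O) = O + 2*O² (q(O) = (O² + O²) + O = 2*O² + O = O + 2*O²)
I*q(-1) = -(-389)*(1 + 2*(-1)) = -(-389)*(1 - 2) = -(-389)*(-1) = -389*1 = -389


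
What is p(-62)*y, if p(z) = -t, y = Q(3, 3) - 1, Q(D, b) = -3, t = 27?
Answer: 108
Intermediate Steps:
y = -4 (y = -3 - 1 = -4)
p(z) = -27 (p(z) = -1*27 = -27)
p(-62)*y = -27*(-4) = 108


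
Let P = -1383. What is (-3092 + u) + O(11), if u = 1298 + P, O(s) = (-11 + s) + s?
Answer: -3166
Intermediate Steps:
O(s) = -11 + 2*s
u = -85 (u = 1298 - 1383 = -85)
(-3092 + u) + O(11) = (-3092 - 85) + (-11 + 2*11) = -3177 + (-11 + 22) = -3177 + 11 = -3166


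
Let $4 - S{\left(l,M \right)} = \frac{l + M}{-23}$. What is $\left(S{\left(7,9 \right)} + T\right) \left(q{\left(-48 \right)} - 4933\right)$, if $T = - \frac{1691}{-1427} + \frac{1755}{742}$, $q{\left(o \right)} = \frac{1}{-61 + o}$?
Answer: $- \frac{7712645361931}{189606917} \approx -40677.0$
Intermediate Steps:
$S{\left(l,M \right)} = 4 + \frac{M}{23} + \frac{l}{23}$ ($S{\left(l,M \right)} = 4 - \frac{l + M}{-23} = 4 - \left(M + l\right) \left(- \frac{1}{23}\right) = 4 - \left(- \frac{M}{23} - \frac{l}{23}\right) = 4 + \left(\frac{M}{23} + \frac{l}{23}\right) = 4 + \frac{M}{23} + \frac{l}{23}$)
$T = \frac{3759107}{1058834}$ ($T = \left(-1691\right) \left(- \frac{1}{1427}\right) + 1755 \cdot \frac{1}{742} = \frac{1691}{1427} + \frac{1755}{742} = \frac{3759107}{1058834} \approx 3.5502$)
$\left(S{\left(7,9 \right)} + T\right) \left(q{\left(-48 \right)} - 4933\right) = \left(\left(4 + \frac{1}{23} \cdot 9 + \frac{1}{23} \cdot 7\right) + \frac{3759107}{1058834}\right) \left(\frac{1}{-61 - 48} - 4933\right) = \left(\left(4 + \frac{9}{23} + \frac{7}{23}\right) + \frac{3759107}{1058834}\right) \left(\frac{1}{-109} - 4933\right) = \left(\frac{108}{23} + \frac{3759107}{1058834}\right) \left(- \frac{1}{109} - 4933\right) = \frac{200813533}{24353182} \left(- \frac{537698}{109}\right) = - \frac{7712645361931}{189606917}$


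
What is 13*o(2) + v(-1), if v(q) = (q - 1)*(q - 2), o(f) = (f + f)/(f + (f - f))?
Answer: 32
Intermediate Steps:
o(f) = 2 (o(f) = (2*f)/(f + 0) = (2*f)/f = 2)
v(q) = (-1 + q)*(-2 + q)
13*o(2) + v(-1) = 13*2 + (2 + (-1)**2 - 3*(-1)) = 26 + (2 + 1 + 3) = 26 + 6 = 32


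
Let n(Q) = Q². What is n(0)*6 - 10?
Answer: -10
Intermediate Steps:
n(0)*6 - 10 = 0²*6 - 10 = 0*6 - 10 = 0 - 10 = -10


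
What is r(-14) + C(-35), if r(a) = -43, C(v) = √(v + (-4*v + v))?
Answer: -43 + √70 ≈ -34.633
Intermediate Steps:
C(v) = √2*√(-v) (C(v) = √(v - 3*v) = √(-2*v) = √2*√(-v))
r(-14) + C(-35) = -43 + √2*√(-1*(-35)) = -43 + √2*√35 = -43 + √70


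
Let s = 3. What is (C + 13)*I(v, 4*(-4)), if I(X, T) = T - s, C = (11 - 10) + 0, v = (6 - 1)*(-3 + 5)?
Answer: -266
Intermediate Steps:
v = 10 (v = 5*2 = 10)
C = 1 (C = 1 + 0 = 1)
I(X, T) = -3 + T (I(X, T) = T - 1*3 = T - 3 = -3 + T)
(C + 13)*I(v, 4*(-4)) = (1 + 13)*(-3 + 4*(-4)) = 14*(-3 - 16) = 14*(-19) = -266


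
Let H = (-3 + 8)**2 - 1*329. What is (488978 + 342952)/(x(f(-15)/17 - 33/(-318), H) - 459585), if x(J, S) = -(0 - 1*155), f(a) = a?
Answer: -83193/45943 ≈ -1.8108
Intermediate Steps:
H = -304 (H = 5**2 - 329 = 25 - 329 = -304)
x(J, S) = 155 (x(J, S) = -(0 - 155) = -1*(-155) = 155)
(488978 + 342952)/(x(f(-15)/17 - 33/(-318), H) - 459585) = (488978 + 342952)/(155 - 459585) = 831930/(-459430) = 831930*(-1/459430) = -83193/45943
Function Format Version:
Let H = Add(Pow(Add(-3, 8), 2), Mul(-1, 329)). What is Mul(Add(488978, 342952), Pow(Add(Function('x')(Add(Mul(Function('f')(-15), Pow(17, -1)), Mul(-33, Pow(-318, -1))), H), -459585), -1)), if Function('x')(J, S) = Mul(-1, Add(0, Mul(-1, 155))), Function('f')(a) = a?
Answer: Rational(-83193, 45943) ≈ -1.8108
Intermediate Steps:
H = -304 (H = Add(Pow(5, 2), -329) = Add(25, -329) = -304)
Function('x')(J, S) = 155 (Function('x')(J, S) = Mul(-1, Add(0, -155)) = Mul(-1, -155) = 155)
Mul(Add(488978, 342952), Pow(Add(Function('x')(Add(Mul(Function('f')(-15), Pow(17, -1)), Mul(-33, Pow(-318, -1))), H), -459585), -1)) = Mul(Add(488978, 342952), Pow(Add(155, -459585), -1)) = Mul(831930, Pow(-459430, -1)) = Mul(831930, Rational(-1, 459430)) = Rational(-83193, 45943)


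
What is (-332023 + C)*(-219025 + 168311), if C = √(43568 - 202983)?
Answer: 16838214422 - 50714*I*√159415 ≈ 1.6838e+10 - 2.0248e+7*I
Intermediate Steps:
C = I*√159415 (C = √(-159415) = I*√159415 ≈ 399.27*I)
(-332023 + C)*(-219025 + 168311) = (-332023 + I*√159415)*(-219025 + 168311) = (-332023 + I*√159415)*(-50714) = 16838214422 - 50714*I*√159415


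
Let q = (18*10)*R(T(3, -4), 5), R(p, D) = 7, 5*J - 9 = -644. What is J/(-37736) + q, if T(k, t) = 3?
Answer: 47547487/37736 ≈ 1260.0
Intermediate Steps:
J = -127 (J = 9/5 + (⅕)*(-644) = 9/5 - 644/5 = -127)
q = 1260 (q = (18*10)*7 = 180*7 = 1260)
J/(-37736) + q = -127/(-37736) + 1260 = -127*(-1/37736) + 1260 = 127/37736 + 1260 = 47547487/37736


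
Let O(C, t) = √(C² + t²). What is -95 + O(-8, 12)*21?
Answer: -95 + 84*√13 ≈ 207.87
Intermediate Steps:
-95 + O(-8, 12)*21 = -95 + √((-8)² + 12²)*21 = -95 + √(64 + 144)*21 = -95 + √208*21 = -95 + (4*√13)*21 = -95 + 84*√13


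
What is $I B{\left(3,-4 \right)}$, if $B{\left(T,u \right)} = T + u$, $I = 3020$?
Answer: $-3020$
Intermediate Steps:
$I B{\left(3,-4 \right)} = 3020 \left(3 - 4\right) = 3020 \left(-1\right) = -3020$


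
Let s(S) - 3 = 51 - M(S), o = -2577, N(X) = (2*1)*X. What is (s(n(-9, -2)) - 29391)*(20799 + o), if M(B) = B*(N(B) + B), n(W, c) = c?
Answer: -534797478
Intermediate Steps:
N(X) = 2*X
M(B) = 3*B² (M(B) = B*(2*B + B) = B*(3*B) = 3*B²)
s(S) = 54 - 3*S² (s(S) = 3 + (51 - 3*S²) = 54 - 3*S²)
(s(n(-9, -2)) - 29391)*(20799 + o) = ((54 - 3*(-2)²) - 29391)*(20799 - 2577) = ((54 - 3*4) - 29391)*18222 = ((54 - 12) - 29391)*18222 = (42 - 29391)*18222 = -29349*18222 = -534797478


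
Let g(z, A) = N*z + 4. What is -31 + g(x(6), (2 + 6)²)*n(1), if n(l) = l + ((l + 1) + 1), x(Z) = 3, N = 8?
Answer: 81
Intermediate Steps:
g(z, A) = 4 + 8*z (g(z, A) = 8*z + 4 = 4 + 8*z)
n(l) = 2 + 2*l (n(l) = l + ((1 + l) + 1) = l + (2 + l) = 2 + 2*l)
-31 + g(x(6), (2 + 6)²)*n(1) = -31 + (4 + 8*3)*(2 + 2*1) = -31 + (4 + 24)*(2 + 2) = -31 + 28*4 = -31 + 112 = 81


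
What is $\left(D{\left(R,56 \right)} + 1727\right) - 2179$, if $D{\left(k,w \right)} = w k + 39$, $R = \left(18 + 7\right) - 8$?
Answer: $539$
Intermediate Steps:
$R = 17$ ($R = 25 - 8 = 17$)
$D{\left(k,w \right)} = 39 + k w$ ($D{\left(k,w \right)} = k w + 39 = 39 + k w$)
$\left(D{\left(R,56 \right)} + 1727\right) - 2179 = \left(\left(39 + 17 \cdot 56\right) + 1727\right) - 2179 = \left(\left(39 + 952\right) + 1727\right) - 2179 = \left(991 + 1727\right) - 2179 = 2718 - 2179 = 539$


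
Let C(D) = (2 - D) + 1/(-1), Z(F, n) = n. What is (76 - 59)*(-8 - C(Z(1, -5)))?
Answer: -238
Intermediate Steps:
C(D) = 1 - D (C(D) = (2 - D) - 1 = 1 - D)
(76 - 59)*(-8 - C(Z(1, -5))) = (76 - 59)*(-8 - (1 - 1*(-5))) = 17*(-8 - (1 + 5)) = 17*(-8 - 1*6) = 17*(-8 - 6) = 17*(-14) = -238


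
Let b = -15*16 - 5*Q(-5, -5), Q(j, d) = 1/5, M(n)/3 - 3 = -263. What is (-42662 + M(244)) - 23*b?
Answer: -37899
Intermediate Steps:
M(n) = -780 (M(n) = 9 + 3*(-263) = 9 - 789 = -780)
Q(j, d) = ⅕
b = -241 (b = -15*16 - 5*⅕ = -240 - 1 = -241)
(-42662 + M(244)) - 23*b = (-42662 - 780) - 23*(-241) = -43442 + 5543 = -37899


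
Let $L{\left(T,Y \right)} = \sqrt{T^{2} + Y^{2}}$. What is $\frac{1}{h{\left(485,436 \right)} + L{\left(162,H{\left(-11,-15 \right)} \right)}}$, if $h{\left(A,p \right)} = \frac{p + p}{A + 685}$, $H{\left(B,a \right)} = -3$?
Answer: $- \frac{255060}{8984242829} + \frac{1026675 \sqrt{2917}}{8984242829} \approx 0.0061435$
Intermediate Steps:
$h{\left(A,p \right)} = \frac{2 p}{685 + A}$
$\frac{1}{h{\left(485,436 \right)} + L{\left(162,H{\left(-11,-15 \right)} \right)}} = \frac{1}{2 \cdot 436 \frac{1}{685 + 485} + \sqrt{162^{2} + \left(-3\right)^{2}}} = \frac{1}{2 \cdot 436 \cdot \frac{1}{1170} + \sqrt{26244 + 9}} = \frac{1}{2 \cdot 436 \cdot \frac{1}{1170} + \sqrt{26253}} = \frac{1}{\frac{436}{585} + 3 \sqrt{2917}}$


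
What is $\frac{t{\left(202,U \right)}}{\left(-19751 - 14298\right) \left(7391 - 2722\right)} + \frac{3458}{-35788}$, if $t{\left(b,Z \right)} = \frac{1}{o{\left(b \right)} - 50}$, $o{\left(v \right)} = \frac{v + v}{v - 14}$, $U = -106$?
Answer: $- \frac{26877251023821}{278161671760882} \approx -0.096625$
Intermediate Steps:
$o{\left(v \right)} = \frac{2 v}{-14 + v}$
$t{\left(b,Z \right)} = \frac{1}{-50 + \frac{2 b}{-14 + b}}$ ($t{\left(b,Z \right)} = \frac{1}{\frac{2 b}{-14 + b} - 50} = \frac{1}{-50 + \frac{2 b}{-14 + b}}$)
$\frac{t{\left(202,U \right)}}{\left(-19751 - 14298\right) \left(7391 - 2722\right)} + \frac{3458}{-35788} = \frac{\frac{1}{4} \frac{1}{175 - 2424} \left(-14 + 202\right)}{\left(-19751 - 14298\right) \left(7391 - 2722\right)} + \frac{3458}{-35788} = \frac{\frac{1}{4} \frac{1}{175 - 2424} \cdot 188}{\left(-34049\right) 4669} + 3458 \left(- \frac{1}{35788}\right) = \frac{\frac{1}{4} \frac{1}{-2249} \cdot 188}{-158974781} - \frac{1729}{17894} = \frac{1}{4} \left(- \frac{1}{2249}\right) 188 \left(- \frac{1}{158974781}\right) - \frac{1729}{17894} = \left(- \frac{47}{2249}\right) \left(- \frac{1}{158974781}\right) - \frac{1729}{17894} = \frac{47}{357534282469} - \frac{1729}{17894} = - \frac{26877251023821}{278161671760882}$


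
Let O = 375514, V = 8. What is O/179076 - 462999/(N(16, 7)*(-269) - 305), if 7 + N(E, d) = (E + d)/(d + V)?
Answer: -618557511299/1565392854 ≈ -395.15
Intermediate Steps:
N(E, d) = -7 + (E + d)/(8 + d) (N(E, d) = -7 + (E + d)/(d + 8) = -7 + (E + d)/(8 + d))
O/179076 - 462999/(N(16, 7)*(-269) - 305) = 375514/179076 - 462999/(((-56 + 16 - 6*7)/(8 + 7))*(-269) - 305) = 375514*(1/179076) - 462999/(((-56 + 16 - 42)/15)*(-269) - 305) = 187757/89538 - 462999/(((1/15)*(-82))*(-269) - 305) = 187757/89538 - 462999/(-82/15*(-269) - 305) = 187757/89538 - 462999/(22058/15 - 305) = 187757/89538 - 462999/17483/15 = 187757/89538 - 462999*15/17483 = 187757/89538 - 6944985/17483 = -618557511299/1565392854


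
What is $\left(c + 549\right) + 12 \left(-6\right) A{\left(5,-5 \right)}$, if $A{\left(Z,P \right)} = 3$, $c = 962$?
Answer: $1295$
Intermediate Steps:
$\left(c + 549\right) + 12 \left(-6\right) A{\left(5,-5 \right)} = \left(962 + 549\right) + 12 \left(-6\right) 3 = 1511 - 216 = 1295$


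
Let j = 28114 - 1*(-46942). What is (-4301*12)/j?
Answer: -12903/18764 ≈ -0.68765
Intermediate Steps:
j = 75056 (j = 28114 + 46942 = 75056)
(-4301*12)/j = -4301*12/75056 = -51612*1/75056 = -12903/18764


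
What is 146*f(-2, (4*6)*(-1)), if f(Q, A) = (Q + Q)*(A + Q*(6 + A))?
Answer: -7008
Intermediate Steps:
f(Q, A) = 2*Q*(A + Q*(6 + A)) (f(Q, A) = (2*Q)*(A + Q*(6 + A)) = 2*Q*(A + Q*(6 + A)))
146*f(-2, (4*6)*(-1)) = 146*(2*(-2)*((4*6)*(-1) + 6*(-2) + ((4*6)*(-1))*(-2))) = 146*(2*(-2)*(24*(-1) - 12 + (24*(-1))*(-2))) = 146*(2*(-2)*(-24 - 12 - 24*(-2))) = 146*(2*(-2)*(-24 - 12 + 48)) = 146*(2*(-2)*12) = 146*(-48) = -7008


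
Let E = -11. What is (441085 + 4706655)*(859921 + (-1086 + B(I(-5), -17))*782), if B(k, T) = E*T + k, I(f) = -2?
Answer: 799644783860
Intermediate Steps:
B(k, T) = k - 11*T (B(k, T) = -11*T + k = k - 11*T)
(441085 + 4706655)*(859921 + (-1086 + B(I(-5), -17))*782) = (441085 + 4706655)*(859921 + (-1086 + (-2 - 11*(-17)))*782) = 5147740*(859921 + (-1086 + (-2 + 187))*782) = 5147740*(859921 + (-1086 + 185)*782) = 5147740*(859921 - 901*782) = 5147740*(859921 - 704582) = 5147740*155339 = 799644783860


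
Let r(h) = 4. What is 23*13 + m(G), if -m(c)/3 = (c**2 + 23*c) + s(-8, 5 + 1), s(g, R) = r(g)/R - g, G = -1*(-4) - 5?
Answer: 339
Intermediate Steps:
G = -1 (G = 4 - 5 = -1)
s(g, R) = -g + 4/R (s(g, R) = 4/R - g = -g + 4/R)
m(c) = -26 - 69*c - 3*c**2 (m(c) = -3*((c**2 + 23*c) + (-1*(-8) + 4/(5 + 1))) = -3*((c**2 + 23*c) + (8 + 4/6)) = -3*((c**2 + 23*c) + (8 + 4*(1/6))) = -3*((c**2 + 23*c) + (8 + 2/3)) = -3*((c**2 + 23*c) + 26/3) = -3*(26/3 + c**2 + 23*c) = -26 - 69*c - 3*c**2)
23*13 + m(G) = 23*13 + (-26 - 69*(-1) - 3*(-1)**2) = 299 + (-26 + 69 - 3*1) = 299 + (-26 + 69 - 3) = 299 + 40 = 339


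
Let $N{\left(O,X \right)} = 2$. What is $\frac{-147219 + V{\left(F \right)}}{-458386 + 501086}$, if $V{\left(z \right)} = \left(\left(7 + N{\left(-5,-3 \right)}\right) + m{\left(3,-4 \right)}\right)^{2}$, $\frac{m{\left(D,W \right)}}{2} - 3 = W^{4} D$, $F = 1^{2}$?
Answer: $\frac{161313}{3050} \approx 52.89$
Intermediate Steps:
$F = 1$
$m{\left(D,W \right)} = 6 + 2 D W^{4}$ ($m{\left(D,W \right)} = 6 + 2 W^{4} D = 6 + 2 D W^{4}$)
$V{\left(z \right)} = 2405601$ ($V{\left(z \right)} = \left(\left(7 + 2\right) + \left(6 + 2 \cdot 3 \left(-4\right)^{4}\right)\right)^{2} = \left(9 + \left(6 + 2 \cdot 3 \cdot 256\right)\right)^{2} = \left(9 + \left(6 + 1536\right)\right)^{2} = \left(9 + 1542\right)^{2} = 1551^{2} = 2405601$)
$\frac{-147219 + V{\left(F \right)}}{-458386 + 501086} = \frac{-147219 + 2405601}{-458386 + 501086} = \frac{2258382}{42700} = 2258382 \cdot \frac{1}{42700} = \frac{161313}{3050}$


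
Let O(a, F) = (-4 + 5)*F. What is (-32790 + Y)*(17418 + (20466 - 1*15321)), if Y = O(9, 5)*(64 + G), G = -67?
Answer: -740179215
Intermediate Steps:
O(a, F) = F (O(a, F) = 1*F = F)
Y = -15 (Y = 5*(64 - 67) = 5*(-3) = -15)
(-32790 + Y)*(17418 + (20466 - 1*15321)) = (-32790 - 15)*(17418 + (20466 - 1*15321)) = -32805*(17418 + (20466 - 15321)) = -32805*(17418 + 5145) = -32805*22563 = -740179215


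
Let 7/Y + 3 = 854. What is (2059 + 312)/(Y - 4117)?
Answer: -2017721/3503560 ≈ -0.57591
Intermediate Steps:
Y = 7/851 (Y = 7/(-3 + 854) = 7/851 ≈ 0.0082256)
(2059 + 312)/(Y - 4117) = (2059 + 312)/(7/851 - 4117) = 2371/(-3503560/851) = 2371*(-851/3503560) = -2017721/3503560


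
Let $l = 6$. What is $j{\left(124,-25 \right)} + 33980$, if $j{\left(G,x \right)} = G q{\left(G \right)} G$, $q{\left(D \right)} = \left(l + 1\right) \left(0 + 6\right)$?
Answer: $679772$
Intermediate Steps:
$q{\left(D \right)} = 42$ ($q{\left(D \right)} = \left(6 + 1\right) \left(0 + 6\right) = 7 \cdot 6 = 42$)
$j{\left(G,x \right)} = 42 G^{2}$ ($j{\left(G,x \right)} = G 42 G = 42 G G = 42 G^{2}$)
$j{\left(124,-25 \right)} + 33980 = 42 \cdot 124^{2} + 33980 = 42 \cdot 15376 + 33980 = 645792 + 33980 = 679772$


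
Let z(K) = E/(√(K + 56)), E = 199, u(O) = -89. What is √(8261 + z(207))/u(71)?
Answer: -√(571405109 + 52337*√263)/23407 ≈ -1.0220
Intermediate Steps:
z(K) = 199/√(56 + K) (z(K) = 199/(√(K + 56)) = 199/(√(56 + K)) = 199/√(56 + K))
√(8261 + z(207))/u(71) = √(8261 + 199/√(56 + 207))/(-89) = √(8261 + 199/√263)*(-1/89) = √(8261 + 199*(√263/263))*(-1/89) = √(8261 + 199*√263/263)*(-1/89) = -√(8261 + 199*√263/263)/89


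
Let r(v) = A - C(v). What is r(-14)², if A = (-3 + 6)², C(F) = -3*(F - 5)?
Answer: 2304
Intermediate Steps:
C(F) = 15 - 3*F (C(F) = -3*(-5 + F) = 15 - 3*F)
A = 9 (A = 3² = 9)
r(v) = -6 + 3*v (r(v) = 9 - (15 - 3*v) = 9 + (-15 + 3*v) = -6 + 3*v)
r(-14)² = (-6 + 3*(-14))² = (-6 - 42)² = (-48)² = 2304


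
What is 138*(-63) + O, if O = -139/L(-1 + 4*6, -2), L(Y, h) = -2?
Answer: -17249/2 ≈ -8624.5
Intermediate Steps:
O = 139/2 (O = -139/(-2) = -139*(-½) = 139/2 ≈ 69.500)
138*(-63) + O = 138*(-63) + 139/2 = -8694 + 139/2 = -17249/2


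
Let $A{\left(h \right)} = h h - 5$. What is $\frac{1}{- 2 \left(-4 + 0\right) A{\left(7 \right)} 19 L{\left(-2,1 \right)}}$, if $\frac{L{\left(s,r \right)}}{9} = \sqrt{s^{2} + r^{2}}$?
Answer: $\frac{\sqrt{5}}{300960} \approx 7.4298 \cdot 10^{-6}$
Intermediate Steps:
$L{\left(s,r \right)} = 9 \sqrt{r^{2} + s^{2}}$ ($L{\left(s,r \right)} = 9 \sqrt{s^{2} + r^{2}} = 9 \sqrt{r^{2} + s^{2}}$)
$A{\left(h \right)} = -5 + h^{2}$ ($A{\left(h \right)} = h^{2} - 5 = -5 + h^{2}$)
$\frac{1}{- 2 \left(-4 + 0\right) A{\left(7 \right)} 19 L{\left(-2,1 \right)}} = \frac{1}{- 2 \left(-4 + 0\right) \left(-5 + 7^{2}\right) 19 \cdot 9 \sqrt{1^{2} + \left(-2\right)^{2}}} = \frac{1}{\left(-2\right) \left(-4\right) \left(-5 + 49\right) 19 \cdot 9 \sqrt{1 + 4}} = \frac{1}{8 \cdot 44 \cdot 19 \cdot 9 \sqrt{5}} = \frac{1}{352 \cdot 19 \cdot 9 \sqrt{5}} = \frac{1}{6688 \cdot 9 \sqrt{5}} = \frac{1}{60192 \sqrt{5}} = \frac{\sqrt{5}}{300960}$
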